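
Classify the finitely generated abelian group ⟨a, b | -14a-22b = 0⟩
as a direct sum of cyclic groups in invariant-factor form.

rank_ℚ(R)=1; free=2−1=1
SNF(R) diag = [2] → torsion [2]

Answer: M ≅ ℤ^1 ⊕ ℤ/2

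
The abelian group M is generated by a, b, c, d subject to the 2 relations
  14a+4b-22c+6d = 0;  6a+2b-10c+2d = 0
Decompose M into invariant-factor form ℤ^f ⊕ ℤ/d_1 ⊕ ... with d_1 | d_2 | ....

rank_ℚ(R)=2; free=4−2=2
SNF(R) diag = [2, 2] → torsion [2, 2]

Answer: M ≅ ℤ^2 ⊕ ℤ/2 ⊕ ℤ/2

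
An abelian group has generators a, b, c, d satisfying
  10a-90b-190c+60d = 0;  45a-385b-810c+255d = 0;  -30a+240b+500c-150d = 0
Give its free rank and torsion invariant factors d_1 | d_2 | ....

Answer: M ≅ ℤ^1 ⊕ ℤ/5 ⊕ ℤ/10 ⊕ ℤ/10

Derivation:
rank_ℚ(R)=3; free=4−3=1
SNF(R) diag = [5, 10, 10] → torsion [5, 10, 10]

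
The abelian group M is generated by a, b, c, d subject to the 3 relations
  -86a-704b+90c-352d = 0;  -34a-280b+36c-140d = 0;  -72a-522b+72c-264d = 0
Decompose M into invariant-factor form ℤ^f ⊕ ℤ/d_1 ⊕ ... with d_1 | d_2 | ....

Answer: M ≅ ℤ^1 ⊕ ℤ/2 ⊕ ℤ/6 ⊕ ℤ/18

Derivation:
rank_ℚ(R)=3; free=4−3=1
SNF(R) diag = [2, 6, 18] → torsion [2, 6, 18]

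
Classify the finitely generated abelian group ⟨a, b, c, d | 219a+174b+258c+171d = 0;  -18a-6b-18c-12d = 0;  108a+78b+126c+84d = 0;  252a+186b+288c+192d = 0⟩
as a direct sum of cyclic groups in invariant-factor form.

Answer: M ≅ ℤ/3 ⊕ ℤ/6 ⊕ ℤ/18 ⊕ ℤ/18

Derivation:
rank_ℚ(R)=4; free=4−4=0
SNF(R) diag = [3, 6, 18, 18] → torsion [3, 6, 18, 18]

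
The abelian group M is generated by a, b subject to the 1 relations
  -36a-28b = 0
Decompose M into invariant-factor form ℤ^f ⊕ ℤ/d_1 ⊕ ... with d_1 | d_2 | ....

Answer: M ≅ ℤ^1 ⊕ ℤ/4

Derivation:
rank_ℚ(R)=1; free=2−1=1
SNF(R) diag = [4] → torsion [4]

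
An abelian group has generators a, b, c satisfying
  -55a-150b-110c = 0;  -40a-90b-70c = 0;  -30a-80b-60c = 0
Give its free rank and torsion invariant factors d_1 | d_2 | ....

Answer: M ≅ ℤ/5 ⊕ ℤ/10 ⊕ ℤ/20

Derivation:
rank_ℚ(R)=3; free=3−3=0
SNF(R) diag = [5, 10, 20] → torsion [5, 10, 20]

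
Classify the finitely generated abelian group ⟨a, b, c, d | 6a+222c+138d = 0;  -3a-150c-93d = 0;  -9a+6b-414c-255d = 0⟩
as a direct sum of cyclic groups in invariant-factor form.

rank_ℚ(R)=3; free=4−3=1
SNF(R) diag = [3, 6, 6] → torsion [3, 6, 6]

Answer: M ≅ ℤ^1 ⊕ ℤ/3 ⊕ ℤ/6 ⊕ ℤ/6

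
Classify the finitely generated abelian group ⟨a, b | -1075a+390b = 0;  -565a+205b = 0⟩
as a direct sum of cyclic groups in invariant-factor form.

rank_ℚ(R)=2; free=2−2=0
SNF(R) diag = [5, 5] → torsion [5, 5]

Answer: M ≅ ℤ/5 ⊕ ℤ/5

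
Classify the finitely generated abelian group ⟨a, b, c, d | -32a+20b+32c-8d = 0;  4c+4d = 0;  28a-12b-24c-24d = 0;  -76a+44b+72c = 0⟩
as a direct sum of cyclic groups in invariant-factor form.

rank_ℚ(R)=4; free=4−4=0
SNF(R) diag = [4, 4, 4, 8] → torsion [4, 4, 4, 8]

Answer: M ≅ ℤ/4 ⊕ ℤ/4 ⊕ ℤ/4 ⊕ ℤ/8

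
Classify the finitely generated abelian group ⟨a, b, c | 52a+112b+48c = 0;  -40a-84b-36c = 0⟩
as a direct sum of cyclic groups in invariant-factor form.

rank_ℚ(R)=2; free=3−2=1
SNF(R) diag = [4, 4] → torsion [4, 4]

Answer: M ≅ ℤ^1 ⊕ ℤ/4 ⊕ ℤ/4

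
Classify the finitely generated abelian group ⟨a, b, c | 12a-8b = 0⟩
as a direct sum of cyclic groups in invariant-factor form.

rank_ℚ(R)=1; free=3−1=2
SNF(R) diag = [4] → torsion [4]

Answer: M ≅ ℤ^2 ⊕ ℤ/4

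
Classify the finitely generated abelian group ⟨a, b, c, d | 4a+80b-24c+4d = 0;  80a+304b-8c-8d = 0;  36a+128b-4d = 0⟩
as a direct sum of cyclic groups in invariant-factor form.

rank_ℚ(R)=3; free=4−3=1
SNF(R) diag = [4, 8, 16] → torsion [4, 8, 16]

Answer: M ≅ ℤ^1 ⊕ ℤ/4 ⊕ ℤ/8 ⊕ ℤ/16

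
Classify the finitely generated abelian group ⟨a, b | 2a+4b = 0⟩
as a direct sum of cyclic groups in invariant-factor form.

Answer: M ≅ ℤ^1 ⊕ ℤ/2

Derivation:
rank_ℚ(R)=1; free=2−1=1
SNF(R) diag = [2] → torsion [2]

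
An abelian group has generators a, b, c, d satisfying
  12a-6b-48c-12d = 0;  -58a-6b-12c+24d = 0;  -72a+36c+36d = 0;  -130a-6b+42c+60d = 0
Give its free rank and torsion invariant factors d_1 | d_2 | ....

Answer: M ≅ ℤ/2 ⊕ ℤ/6 ⊕ ℤ/18 ⊕ ℤ/36

Derivation:
rank_ℚ(R)=4; free=4−4=0
SNF(R) diag = [2, 6, 18, 36] → torsion [2, 6, 18, 36]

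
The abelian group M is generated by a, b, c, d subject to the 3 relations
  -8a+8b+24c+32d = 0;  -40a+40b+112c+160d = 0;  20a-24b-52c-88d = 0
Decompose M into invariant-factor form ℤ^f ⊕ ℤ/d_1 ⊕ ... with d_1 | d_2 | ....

Answer: M ≅ ℤ^1 ⊕ ℤ/4 ⊕ ℤ/8 ⊕ ℤ/8

Derivation:
rank_ℚ(R)=3; free=4−3=1
SNF(R) diag = [4, 8, 8] → torsion [4, 8, 8]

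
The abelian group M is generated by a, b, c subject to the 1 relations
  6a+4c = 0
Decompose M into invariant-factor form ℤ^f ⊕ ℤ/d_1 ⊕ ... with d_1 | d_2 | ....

rank_ℚ(R)=1; free=3−1=2
SNF(R) diag = [2] → torsion [2]

Answer: M ≅ ℤ^2 ⊕ ℤ/2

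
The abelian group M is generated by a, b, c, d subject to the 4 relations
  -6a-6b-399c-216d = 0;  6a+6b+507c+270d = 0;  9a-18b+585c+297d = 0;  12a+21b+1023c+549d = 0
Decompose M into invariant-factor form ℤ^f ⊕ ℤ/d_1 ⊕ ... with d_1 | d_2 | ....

rank_ℚ(R)=4; free=4−4=0
SNF(R) diag = [3, 9, 27, 54] → torsion [3, 9, 27, 54]

Answer: M ≅ ℤ/3 ⊕ ℤ/9 ⊕ ℤ/27 ⊕ ℤ/54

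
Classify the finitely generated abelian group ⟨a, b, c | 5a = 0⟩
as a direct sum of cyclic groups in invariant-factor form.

rank_ℚ(R)=1; free=3−1=2
SNF(R) diag = [5] → torsion [5]

Answer: M ≅ ℤ^2 ⊕ ℤ/5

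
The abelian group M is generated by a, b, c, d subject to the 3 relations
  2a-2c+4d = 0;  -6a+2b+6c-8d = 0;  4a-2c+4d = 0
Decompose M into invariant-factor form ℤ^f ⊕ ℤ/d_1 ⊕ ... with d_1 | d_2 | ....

Answer: M ≅ ℤ^1 ⊕ ℤ/2 ⊕ ℤ/2 ⊕ ℤ/2

Derivation:
rank_ℚ(R)=3; free=4−3=1
SNF(R) diag = [2, 2, 2] → torsion [2, 2, 2]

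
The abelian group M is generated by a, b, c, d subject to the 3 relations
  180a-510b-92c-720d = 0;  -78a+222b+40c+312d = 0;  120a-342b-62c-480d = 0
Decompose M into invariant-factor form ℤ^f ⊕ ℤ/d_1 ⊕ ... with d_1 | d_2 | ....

Answer: M ≅ ℤ^1 ⊕ ℤ/2 ⊕ ℤ/6 ⊕ ℤ/6

Derivation:
rank_ℚ(R)=3; free=4−3=1
SNF(R) diag = [2, 6, 6] → torsion [2, 6, 6]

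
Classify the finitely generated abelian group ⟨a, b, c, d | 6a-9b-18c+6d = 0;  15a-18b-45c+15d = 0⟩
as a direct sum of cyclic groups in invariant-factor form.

rank_ℚ(R)=2; free=4−2=2
SNF(R) diag = [3, 9] → torsion [3, 9]

Answer: M ≅ ℤ^2 ⊕ ℤ/3 ⊕ ℤ/9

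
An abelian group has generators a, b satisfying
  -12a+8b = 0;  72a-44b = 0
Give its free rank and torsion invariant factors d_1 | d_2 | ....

Answer: M ≅ ℤ/4 ⊕ ℤ/12

Derivation:
rank_ℚ(R)=2; free=2−2=0
SNF(R) diag = [4, 12] → torsion [4, 12]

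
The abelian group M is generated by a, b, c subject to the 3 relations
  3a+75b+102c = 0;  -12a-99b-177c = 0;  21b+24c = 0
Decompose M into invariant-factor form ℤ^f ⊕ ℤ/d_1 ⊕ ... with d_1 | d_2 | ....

rank_ℚ(R)=3; free=3−3=0
SNF(R) diag = [3, 3, 9] → torsion [3, 3, 9]

Answer: M ≅ ℤ/3 ⊕ ℤ/3 ⊕ ℤ/9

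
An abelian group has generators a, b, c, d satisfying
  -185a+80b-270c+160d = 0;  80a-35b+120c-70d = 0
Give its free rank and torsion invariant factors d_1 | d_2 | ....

rank_ℚ(R)=2; free=4−2=2
SNF(R) diag = [5, 15] → torsion [5, 15]

Answer: M ≅ ℤ^2 ⊕ ℤ/5 ⊕ ℤ/15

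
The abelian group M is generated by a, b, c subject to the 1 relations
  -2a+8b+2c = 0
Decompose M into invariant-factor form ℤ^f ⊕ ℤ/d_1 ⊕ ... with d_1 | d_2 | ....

Answer: M ≅ ℤ^2 ⊕ ℤ/2

Derivation:
rank_ℚ(R)=1; free=3−1=2
SNF(R) diag = [2] → torsion [2]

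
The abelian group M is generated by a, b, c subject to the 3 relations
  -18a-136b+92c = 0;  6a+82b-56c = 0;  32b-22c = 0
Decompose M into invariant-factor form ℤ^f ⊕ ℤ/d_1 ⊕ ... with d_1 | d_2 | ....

rank_ℚ(R)=3; free=3−3=0
SNF(R) diag = [2, 6, 6] → torsion [2, 6, 6]

Answer: M ≅ ℤ/2 ⊕ ℤ/6 ⊕ ℤ/6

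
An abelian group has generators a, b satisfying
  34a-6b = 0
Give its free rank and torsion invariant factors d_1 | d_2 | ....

Answer: M ≅ ℤ^1 ⊕ ℤ/2

Derivation:
rank_ℚ(R)=1; free=2−1=1
SNF(R) diag = [2] → torsion [2]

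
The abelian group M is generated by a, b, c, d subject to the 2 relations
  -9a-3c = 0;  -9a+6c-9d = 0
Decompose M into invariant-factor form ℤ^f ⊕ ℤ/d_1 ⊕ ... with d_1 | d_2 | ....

rank_ℚ(R)=2; free=4−2=2
SNF(R) diag = [3, 9] → torsion [3, 9]

Answer: M ≅ ℤ^2 ⊕ ℤ/3 ⊕ ℤ/9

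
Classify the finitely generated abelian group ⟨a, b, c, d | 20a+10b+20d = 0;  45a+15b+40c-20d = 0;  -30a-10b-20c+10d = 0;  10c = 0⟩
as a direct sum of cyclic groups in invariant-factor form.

Answer: M ≅ ℤ/5 ⊕ ℤ/10 ⊕ ℤ/10 ⊕ ℤ/10

Derivation:
rank_ℚ(R)=4; free=4−4=0
SNF(R) diag = [5, 10, 10, 10] → torsion [5, 10, 10, 10]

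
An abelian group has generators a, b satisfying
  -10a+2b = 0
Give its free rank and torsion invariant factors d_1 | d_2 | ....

Answer: M ≅ ℤ^1 ⊕ ℤ/2

Derivation:
rank_ℚ(R)=1; free=2−1=1
SNF(R) diag = [2] → torsion [2]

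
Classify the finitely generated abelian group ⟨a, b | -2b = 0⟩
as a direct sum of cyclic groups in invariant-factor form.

Answer: M ≅ ℤ^1 ⊕ ℤ/2

Derivation:
rank_ℚ(R)=1; free=2−1=1
SNF(R) diag = [2] → torsion [2]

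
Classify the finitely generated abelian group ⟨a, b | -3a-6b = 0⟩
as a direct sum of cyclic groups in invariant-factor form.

rank_ℚ(R)=1; free=2−1=1
SNF(R) diag = [3] → torsion [3]

Answer: M ≅ ℤ^1 ⊕ ℤ/3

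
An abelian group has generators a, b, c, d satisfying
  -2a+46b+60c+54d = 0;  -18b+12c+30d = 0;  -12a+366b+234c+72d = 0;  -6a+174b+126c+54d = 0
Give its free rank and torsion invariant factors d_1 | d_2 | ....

Answer: M ≅ ℤ/2 ⊕ ℤ/6 ⊕ ℤ/18 ⊕ ℤ/18

Derivation:
rank_ℚ(R)=4; free=4−4=0
SNF(R) diag = [2, 6, 18, 18] → torsion [2, 6, 18, 18]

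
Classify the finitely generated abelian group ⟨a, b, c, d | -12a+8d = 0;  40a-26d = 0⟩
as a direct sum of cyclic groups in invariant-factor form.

rank_ℚ(R)=2; free=4−2=2
SNF(R) diag = [2, 4] → torsion [2, 4]

Answer: M ≅ ℤ^2 ⊕ ℤ/2 ⊕ ℤ/4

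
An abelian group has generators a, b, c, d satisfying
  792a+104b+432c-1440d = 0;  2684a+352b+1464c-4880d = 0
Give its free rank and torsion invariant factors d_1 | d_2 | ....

Answer: M ≅ ℤ^2 ⊕ ℤ/4 ⊕ ℤ/8

Derivation:
rank_ℚ(R)=2; free=4−2=2
SNF(R) diag = [4, 8] → torsion [4, 8]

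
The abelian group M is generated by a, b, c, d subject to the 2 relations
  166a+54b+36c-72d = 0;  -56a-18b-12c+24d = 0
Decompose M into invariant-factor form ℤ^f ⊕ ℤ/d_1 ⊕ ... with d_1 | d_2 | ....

Answer: M ≅ ℤ^2 ⊕ ℤ/2 ⊕ ℤ/6

Derivation:
rank_ℚ(R)=2; free=4−2=2
SNF(R) diag = [2, 6] → torsion [2, 6]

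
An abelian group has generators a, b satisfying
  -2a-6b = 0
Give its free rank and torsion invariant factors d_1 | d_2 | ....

Answer: M ≅ ℤ^1 ⊕ ℤ/2

Derivation:
rank_ℚ(R)=1; free=2−1=1
SNF(R) diag = [2] → torsion [2]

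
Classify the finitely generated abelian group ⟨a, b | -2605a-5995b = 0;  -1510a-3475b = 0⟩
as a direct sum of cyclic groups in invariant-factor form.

rank_ℚ(R)=2; free=2−2=0
SNF(R) diag = [5, 15] → torsion [5, 15]

Answer: M ≅ ℤ/5 ⊕ ℤ/15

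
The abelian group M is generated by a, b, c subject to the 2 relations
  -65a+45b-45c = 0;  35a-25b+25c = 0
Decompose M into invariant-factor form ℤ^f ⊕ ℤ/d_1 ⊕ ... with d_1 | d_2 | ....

rank_ℚ(R)=2; free=3−2=1
SNF(R) diag = [5, 10] → torsion [5, 10]

Answer: M ≅ ℤ^1 ⊕ ℤ/5 ⊕ ℤ/10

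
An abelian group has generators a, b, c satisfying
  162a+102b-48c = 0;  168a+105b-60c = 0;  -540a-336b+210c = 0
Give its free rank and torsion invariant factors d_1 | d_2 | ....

rank_ℚ(R)=3; free=3−3=0
SNF(R) diag = [3, 6, 18] → torsion [3, 6, 18]

Answer: M ≅ ℤ/3 ⊕ ℤ/6 ⊕ ℤ/18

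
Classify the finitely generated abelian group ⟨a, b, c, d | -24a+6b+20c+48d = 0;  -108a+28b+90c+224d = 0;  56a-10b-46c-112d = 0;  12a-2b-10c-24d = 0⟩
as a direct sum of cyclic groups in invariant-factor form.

Answer: M ≅ ℤ/2 ⊕ ℤ/2 ⊕ ℤ/4 ⊕ ℤ/8

Derivation:
rank_ℚ(R)=4; free=4−4=0
SNF(R) diag = [2, 2, 4, 8] → torsion [2, 2, 4, 8]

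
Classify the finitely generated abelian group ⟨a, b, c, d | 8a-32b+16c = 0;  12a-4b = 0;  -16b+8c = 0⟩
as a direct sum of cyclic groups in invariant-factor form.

Answer: M ≅ ℤ^1 ⊕ ℤ/4 ⊕ ℤ/8 ⊕ ℤ/8

Derivation:
rank_ℚ(R)=3; free=4−3=1
SNF(R) diag = [4, 8, 8] → torsion [4, 8, 8]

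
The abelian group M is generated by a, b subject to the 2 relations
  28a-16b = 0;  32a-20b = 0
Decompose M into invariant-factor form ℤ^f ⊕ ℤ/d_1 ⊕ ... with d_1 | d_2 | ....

rank_ℚ(R)=2; free=2−2=0
SNF(R) diag = [4, 12] → torsion [4, 12]

Answer: M ≅ ℤ/4 ⊕ ℤ/12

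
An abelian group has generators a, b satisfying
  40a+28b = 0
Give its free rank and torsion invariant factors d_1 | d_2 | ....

rank_ℚ(R)=1; free=2−1=1
SNF(R) diag = [4] → torsion [4]

Answer: M ≅ ℤ^1 ⊕ ℤ/4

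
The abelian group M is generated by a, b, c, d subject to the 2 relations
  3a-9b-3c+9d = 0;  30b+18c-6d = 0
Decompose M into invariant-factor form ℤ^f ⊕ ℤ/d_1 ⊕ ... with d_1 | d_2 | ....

Answer: M ≅ ℤ^2 ⊕ ℤ/3 ⊕ ℤ/6

Derivation:
rank_ℚ(R)=2; free=4−2=2
SNF(R) diag = [3, 6] → torsion [3, 6]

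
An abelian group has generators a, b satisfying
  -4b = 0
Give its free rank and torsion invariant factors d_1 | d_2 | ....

Answer: M ≅ ℤ^1 ⊕ ℤ/4

Derivation:
rank_ℚ(R)=1; free=2−1=1
SNF(R) diag = [4] → torsion [4]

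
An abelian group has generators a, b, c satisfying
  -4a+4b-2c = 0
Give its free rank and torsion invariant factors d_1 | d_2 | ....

Answer: M ≅ ℤ^2 ⊕ ℤ/2

Derivation:
rank_ℚ(R)=1; free=3−1=2
SNF(R) diag = [2] → torsion [2]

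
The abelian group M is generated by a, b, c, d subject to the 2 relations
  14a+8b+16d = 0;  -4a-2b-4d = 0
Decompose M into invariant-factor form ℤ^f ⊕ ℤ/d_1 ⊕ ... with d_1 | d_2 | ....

rank_ℚ(R)=2; free=4−2=2
SNF(R) diag = [2, 2] → torsion [2, 2]

Answer: M ≅ ℤ^2 ⊕ ℤ/2 ⊕ ℤ/2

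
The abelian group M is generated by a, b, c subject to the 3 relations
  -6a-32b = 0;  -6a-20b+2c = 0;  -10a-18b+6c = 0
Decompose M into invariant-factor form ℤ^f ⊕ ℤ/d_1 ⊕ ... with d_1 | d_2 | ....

Answer: M ≅ ℤ/2 ⊕ ℤ/2 ⊕ ℤ/2

Derivation:
rank_ℚ(R)=3; free=3−3=0
SNF(R) diag = [2, 2, 2] → torsion [2, 2, 2]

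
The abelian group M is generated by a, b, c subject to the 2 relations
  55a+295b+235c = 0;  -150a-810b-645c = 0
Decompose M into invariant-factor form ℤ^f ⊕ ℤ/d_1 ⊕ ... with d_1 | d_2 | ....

rank_ℚ(R)=2; free=3−2=1
SNF(R) diag = [5, 15] → torsion [5, 15]

Answer: M ≅ ℤ^1 ⊕ ℤ/5 ⊕ ℤ/15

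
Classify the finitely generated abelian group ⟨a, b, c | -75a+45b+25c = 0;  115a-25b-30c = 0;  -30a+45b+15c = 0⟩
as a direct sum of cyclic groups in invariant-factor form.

Answer: M ≅ ℤ/5 ⊕ ℤ/5 ⊕ ℤ/15

Derivation:
rank_ℚ(R)=3; free=3−3=0
SNF(R) diag = [5, 5, 15] → torsion [5, 5, 15]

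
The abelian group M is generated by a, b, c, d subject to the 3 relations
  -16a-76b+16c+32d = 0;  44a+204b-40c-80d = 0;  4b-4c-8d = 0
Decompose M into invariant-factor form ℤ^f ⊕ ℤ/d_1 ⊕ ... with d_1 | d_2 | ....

rank_ℚ(R)=3; free=4−3=1
SNF(R) diag = [4, 4, 4] → torsion [4, 4, 4]

Answer: M ≅ ℤ^1 ⊕ ℤ/4 ⊕ ℤ/4 ⊕ ℤ/4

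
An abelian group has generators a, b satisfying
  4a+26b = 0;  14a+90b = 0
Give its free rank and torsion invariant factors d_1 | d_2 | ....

rank_ℚ(R)=2; free=2−2=0
SNF(R) diag = [2, 2] → torsion [2, 2]

Answer: M ≅ ℤ/2 ⊕ ℤ/2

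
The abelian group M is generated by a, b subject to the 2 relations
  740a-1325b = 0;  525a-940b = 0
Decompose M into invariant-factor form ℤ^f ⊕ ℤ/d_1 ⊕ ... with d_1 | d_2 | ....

rank_ℚ(R)=2; free=2−2=0
SNF(R) diag = [5, 5] → torsion [5, 5]

Answer: M ≅ ℤ/5 ⊕ ℤ/5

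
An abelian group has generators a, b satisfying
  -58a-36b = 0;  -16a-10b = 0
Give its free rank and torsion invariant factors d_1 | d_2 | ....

rank_ℚ(R)=2; free=2−2=0
SNF(R) diag = [2, 2] → torsion [2, 2]

Answer: M ≅ ℤ/2 ⊕ ℤ/2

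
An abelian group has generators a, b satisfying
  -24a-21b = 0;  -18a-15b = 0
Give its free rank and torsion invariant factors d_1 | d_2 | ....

rank_ℚ(R)=2; free=2−2=0
SNF(R) diag = [3, 6] → torsion [3, 6]

Answer: M ≅ ℤ/3 ⊕ ℤ/6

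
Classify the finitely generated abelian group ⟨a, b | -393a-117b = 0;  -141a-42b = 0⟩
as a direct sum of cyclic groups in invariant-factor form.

Answer: M ≅ ℤ/3 ⊕ ℤ/3

Derivation:
rank_ℚ(R)=2; free=2−2=0
SNF(R) diag = [3, 3] → torsion [3, 3]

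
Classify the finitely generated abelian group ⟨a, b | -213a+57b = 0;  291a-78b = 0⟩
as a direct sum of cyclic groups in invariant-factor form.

rank_ℚ(R)=2; free=2−2=0
SNF(R) diag = [3, 9] → torsion [3, 9]

Answer: M ≅ ℤ/3 ⊕ ℤ/9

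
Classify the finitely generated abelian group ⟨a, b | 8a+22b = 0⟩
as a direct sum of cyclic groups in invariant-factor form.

Answer: M ≅ ℤ^1 ⊕ ℤ/2

Derivation:
rank_ℚ(R)=1; free=2−1=1
SNF(R) diag = [2] → torsion [2]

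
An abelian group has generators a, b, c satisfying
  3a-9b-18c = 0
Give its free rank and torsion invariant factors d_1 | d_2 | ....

Answer: M ≅ ℤ^2 ⊕ ℤ/3

Derivation:
rank_ℚ(R)=1; free=3−1=2
SNF(R) diag = [3] → torsion [3]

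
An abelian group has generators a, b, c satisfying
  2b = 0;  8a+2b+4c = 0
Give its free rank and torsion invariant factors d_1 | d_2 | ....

Answer: M ≅ ℤ^1 ⊕ ℤ/2 ⊕ ℤ/4

Derivation:
rank_ℚ(R)=2; free=3−2=1
SNF(R) diag = [2, 4] → torsion [2, 4]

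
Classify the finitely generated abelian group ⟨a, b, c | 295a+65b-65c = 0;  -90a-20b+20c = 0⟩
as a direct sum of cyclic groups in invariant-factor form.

rank_ℚ(R)=2; free=3−2=1
SNF(R) diag = [5, 10] → torsion [5, 10]

Answer: M ≅ ℤ^1 ⊕ ℤ/5 ⊕ ℤ/10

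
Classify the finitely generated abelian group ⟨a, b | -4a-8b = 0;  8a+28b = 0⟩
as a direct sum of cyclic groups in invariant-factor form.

Answer: M ≅ ℤ/4 ⊕ ℤ/12

Derivation:
rank_ℚ(R)=2; free=2−2=0
SNF(R) diag = [4, 12] → torsion [4, 12]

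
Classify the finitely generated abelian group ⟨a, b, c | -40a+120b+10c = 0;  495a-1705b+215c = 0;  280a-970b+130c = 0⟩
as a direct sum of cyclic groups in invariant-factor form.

Answer: M ≅ ℤ/5 ⊕ ℤ/10 ⊕ ℤ/30

Derivation:
rank_ℚ(R)=3; free=3−3=0
SNF(R) diag = [5, 10, 30] → torsion [5, 10, 30]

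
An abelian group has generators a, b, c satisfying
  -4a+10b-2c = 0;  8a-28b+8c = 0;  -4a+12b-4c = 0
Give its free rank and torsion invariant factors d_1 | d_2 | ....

rank_ℚ(R)=3; free=3−3=0
SNF(R) diag = [2, 4, 4] → torsion [2, 4, 4]

Answer: M ≅ ℤ/2 ⊕ ℤ/4 ⊕ ℤ/4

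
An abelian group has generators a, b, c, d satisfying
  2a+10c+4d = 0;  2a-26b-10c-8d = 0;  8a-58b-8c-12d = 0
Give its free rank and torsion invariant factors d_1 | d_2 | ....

Answer: M ≅ ℤ^1 ⊕ ℤ/2 ⊕ ℤ/2 ⊕ ℤ/4

Derivation:
rank_ℚ(R)=3; free=4−3=1
SNF(R) diag = [2, 2, 4] → torsion [2, 2, 4]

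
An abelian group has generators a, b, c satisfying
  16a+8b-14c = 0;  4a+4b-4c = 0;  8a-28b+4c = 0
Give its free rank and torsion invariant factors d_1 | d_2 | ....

Answer: M ≅ ℤ/2 ⊕ ℤ/4 ⊕ ℤ/12

Derivation:
rank_ℚ(R)=3; free=3−3=0
SNF(R) diag = [2, 4, 12] → torsion [2, 4, 12]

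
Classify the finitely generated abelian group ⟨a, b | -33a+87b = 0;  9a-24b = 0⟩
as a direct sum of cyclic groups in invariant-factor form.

Answer: M ≅ ℤ/3 ⊕ ℤ/3

Derivation:
rank_ℚ(R)=2; free=2−2=0
SNF(R) diag = [3, 3] → torsion [3, 3]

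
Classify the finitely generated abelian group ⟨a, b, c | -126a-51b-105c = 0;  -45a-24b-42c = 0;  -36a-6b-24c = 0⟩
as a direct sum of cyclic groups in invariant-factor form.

Answer: M ≅ ℤ/3 ⊕ ℤ/9 ⊕ ℤ/18

Derivation:
rank_ℚ(R)=3; free=3−3=0
SNF(R) diag = [3, 9, 18] → torsion [3, 9, 18]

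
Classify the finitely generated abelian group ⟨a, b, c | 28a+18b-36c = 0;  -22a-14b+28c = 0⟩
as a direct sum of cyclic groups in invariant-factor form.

rank_ℚ(R)=2; free=3−2=1
SNF(R) diag = [2, 2] → torsion [2, 2]

Answer: M ≅ ℤ^1 ⊕ ℤ/2 ⊕ ℤ/2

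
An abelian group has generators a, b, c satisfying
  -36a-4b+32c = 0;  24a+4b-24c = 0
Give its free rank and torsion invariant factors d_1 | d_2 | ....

Answer: M ≅ ℤ^1 ⊕ ℤ/4 ⊕ ℤ/4

Derivation:
rank_ℚ(R)=2; free=3−2=1
SNF(R) diag = [4, 4] → torsion [4, 4]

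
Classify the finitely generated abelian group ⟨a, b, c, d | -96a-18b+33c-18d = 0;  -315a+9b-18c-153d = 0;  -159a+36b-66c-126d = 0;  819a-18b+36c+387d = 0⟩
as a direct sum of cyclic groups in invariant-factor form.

Answer: M ≅ ℤ/3 ⊕ ℤ/9 ⊕ ℤ/27 ⊕ ℤ/81

Derivation:
rank_ℚ(R)=4; free=4−4=0
SNF(R) diag = [3, 9, 27, 81] → torsion [3, 9, 27, 81]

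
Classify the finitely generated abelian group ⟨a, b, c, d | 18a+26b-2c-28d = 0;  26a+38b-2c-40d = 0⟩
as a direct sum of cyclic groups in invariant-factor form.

rank_ℚ(R)=2; free=4−2=2
SNF(R) diag = [2, 4] → torsion [2, 4]

Answer: M ≅ ℤ^2 ⊕ ℤ/2 ⊕ ℤ/4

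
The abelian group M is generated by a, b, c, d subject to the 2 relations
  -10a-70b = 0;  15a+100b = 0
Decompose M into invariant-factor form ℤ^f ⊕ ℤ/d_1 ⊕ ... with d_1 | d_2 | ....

rank_ℚ(R)=2; free=4−2=2
SNF(R) diag = [5, 10] → torsion [5, 10]

Answer: M ≅ ℤ^2 ⊕ ℤ/5 ⊕ ℤ/10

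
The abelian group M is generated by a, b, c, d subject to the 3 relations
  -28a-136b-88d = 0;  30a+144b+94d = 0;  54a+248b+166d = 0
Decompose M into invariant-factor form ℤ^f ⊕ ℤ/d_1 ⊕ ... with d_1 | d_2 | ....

Answer: M ≅ ℤ^1 ⊕ ℤ/2 ⊕ ℤ/4 ⊕ ℤ/8

Derivation:
rank_ℚ(R)=3; free=4−3=1
SNF(R) diag = [2, 4, 8] → torsion [2, 4, 8]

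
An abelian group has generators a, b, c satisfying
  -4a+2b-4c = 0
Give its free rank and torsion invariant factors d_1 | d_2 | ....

rank_ℚ(R)=1; free=3−1=2
SNF(R) diag = [2] → torsion [2]

Answer: M ≅ ℤ^2 ⊕ ℤ/2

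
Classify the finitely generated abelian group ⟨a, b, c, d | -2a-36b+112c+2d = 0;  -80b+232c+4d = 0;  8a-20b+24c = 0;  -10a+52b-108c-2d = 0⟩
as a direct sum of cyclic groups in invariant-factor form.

rank_ℚ(R)=4; free=4−4=0
SNF(R) diag = [2, 4, 4, 12] → torsion [2, 4, 4, 12]

Answer: M ≅ ℤ/2 ⊕ ℤ/4 ⊕ ℤ/4 ⊕ ℤ/12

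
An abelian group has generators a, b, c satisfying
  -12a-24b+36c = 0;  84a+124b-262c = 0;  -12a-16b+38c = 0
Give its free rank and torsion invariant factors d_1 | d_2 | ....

Answer: M ≅ ℤ/2 ⊕ ℤ/4 ⊕ ℤ/12

Derivation:
rank_ℚ(R)=3; free=3−3=0
SNF(R) diag = [2, 4, 12] → torsion [2, 4, 12]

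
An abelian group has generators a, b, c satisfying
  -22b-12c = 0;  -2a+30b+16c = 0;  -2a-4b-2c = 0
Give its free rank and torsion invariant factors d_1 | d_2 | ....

Answer: M ≅ ℤ/2 ⊕ ℤ/2 ⊕ ℤ/6

Derivation:
rank_ℚ(R)=3; free=3−3=0
SNF(R) diag = [2, 2, 6] → torsion [2, 2, 6]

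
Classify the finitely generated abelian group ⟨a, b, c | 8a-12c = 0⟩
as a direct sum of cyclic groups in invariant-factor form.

rank_ℚ(R)=1; free=3−1=2
SNF(R) diag = [4] → torsion [4]

Answer: M ≅ ℤ^2 ⊕ ℤ/4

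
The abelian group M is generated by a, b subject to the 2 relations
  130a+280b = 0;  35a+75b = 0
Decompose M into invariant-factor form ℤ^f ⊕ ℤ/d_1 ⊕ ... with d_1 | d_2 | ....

Answer: M ≅ ℤ/5 ⊕ ℤ/10

Derivation:
rank_ℚ(R)=2; free=2−2=0
SNF(R) diag = [5, 10] → torsion [5, 10]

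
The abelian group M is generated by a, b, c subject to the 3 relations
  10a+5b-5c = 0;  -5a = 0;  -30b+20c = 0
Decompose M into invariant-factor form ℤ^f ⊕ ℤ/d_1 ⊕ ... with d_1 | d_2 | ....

Answer: M ≅ ℤ/5 ⊕ ℤ/5 ⊕ ℤ/10

Derivation:
rank_ℚ(R)=3; free=3−3=0
SNF(R) diag = [5, 5, 10] → torsion [5, 5, 10]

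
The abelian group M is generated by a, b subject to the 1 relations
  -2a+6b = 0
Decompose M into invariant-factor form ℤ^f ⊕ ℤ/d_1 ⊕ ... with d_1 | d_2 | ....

rank_ℚ(R)=1; free=2−1=1
SNF(R) diag = [2] → torsion [2]

Answer: M ≅ ℤ^1 ⊕ ℤ/2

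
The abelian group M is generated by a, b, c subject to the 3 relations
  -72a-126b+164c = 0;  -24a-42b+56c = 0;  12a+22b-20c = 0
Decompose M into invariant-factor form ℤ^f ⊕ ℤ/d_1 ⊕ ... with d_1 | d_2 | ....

rank_ℚ(R)=3; free=3−3=0
SNF(R) diag = [2, 4, 12] → torsion [2, 4, 12]

Answer: M ≅ ℤ/2 ⊕ ℤ/4 ⊕ ℤ/12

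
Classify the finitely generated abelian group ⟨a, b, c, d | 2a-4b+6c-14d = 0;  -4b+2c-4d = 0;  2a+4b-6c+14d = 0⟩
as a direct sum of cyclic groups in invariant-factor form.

rank_ℚ(R)=3; free=4−3=1
SNF(R) diag = [2, 2, 4] → torsion [2, 2, 4]

Answer: M ≅ ℤ^1 ⊕ ℤ/2 ⊕ ℤ/2 ⊕ ℤ/4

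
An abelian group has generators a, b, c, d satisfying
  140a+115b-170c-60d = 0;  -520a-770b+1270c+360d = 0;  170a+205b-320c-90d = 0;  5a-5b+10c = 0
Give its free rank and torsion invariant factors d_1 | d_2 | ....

rank_ℚ(R)=4; free=4−4=0
SNF(R) diag = [5, 15, 30, 90] → torsion [5, 15, 30, 90]

Answer: M ≅ ℤ/5 ⊕ ℤ/15 ⊕ ℤ/30 ⊕ ℤ/90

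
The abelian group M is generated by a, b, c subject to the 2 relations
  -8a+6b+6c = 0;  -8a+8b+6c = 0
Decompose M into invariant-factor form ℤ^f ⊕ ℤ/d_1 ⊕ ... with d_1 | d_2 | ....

rank_ℚ(R)=2; free=3−2=1
SNF(R) diag = [2, 2] → torsion [2, 2]

Answer: M ≅ ℤ^1 ⊕ ℤ/2 ⊕ ℤ/2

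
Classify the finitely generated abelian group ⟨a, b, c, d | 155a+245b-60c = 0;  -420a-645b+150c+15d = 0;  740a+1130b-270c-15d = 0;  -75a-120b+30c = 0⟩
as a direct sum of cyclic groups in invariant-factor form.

Answer: M ≅ ℤ/5 ⊕ ℤ/15 ⊕ ℤ/15 ⊕ ℤ/30

Derivation:
rank_ℚ(R)=4; free=4−4=0
SNF(R) diag = [5, 15, 15, 30] → torsion [5, 15, 15, 30]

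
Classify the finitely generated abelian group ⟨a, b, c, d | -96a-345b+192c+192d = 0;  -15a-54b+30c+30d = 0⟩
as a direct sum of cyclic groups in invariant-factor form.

rank_ℚ(R)=2; free=4−2=2
SNF(R) diag = [3, 3] → torsion [3, 3]

Answer: M ≅ ℤ^2 ⊕ ℤ/3 ⊕ ℤ/3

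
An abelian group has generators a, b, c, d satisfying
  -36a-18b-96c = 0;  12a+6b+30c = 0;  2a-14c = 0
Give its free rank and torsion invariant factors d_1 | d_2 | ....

Answer: M ≅ ℤ^1 ⊕ ℤ/2 ⊕ ℤ/6 ⊕ ℤ/6

Derivation:
rank_ℚ(R)=3; free=4−3=1
SNF(R) diag = [2, 6, 6] → torsion [2, 6, 6]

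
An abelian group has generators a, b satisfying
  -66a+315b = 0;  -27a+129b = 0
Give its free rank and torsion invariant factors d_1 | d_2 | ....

rank_ℚ(R)=2; free=2−2=0
SNF(R) diag = [3, 3] → torsion [3, 3]

Answer: M ≅ ℤ/3 ⊕ ℤ/3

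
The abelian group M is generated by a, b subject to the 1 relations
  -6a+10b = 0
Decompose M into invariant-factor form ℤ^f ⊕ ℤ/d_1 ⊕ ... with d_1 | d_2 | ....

rank_ℚ(R)=1; free=2−1=1
SNF(R) diag = [2] → torsion [2]

Answer: M ≅ ℤ^1 ⊕ ℤ/2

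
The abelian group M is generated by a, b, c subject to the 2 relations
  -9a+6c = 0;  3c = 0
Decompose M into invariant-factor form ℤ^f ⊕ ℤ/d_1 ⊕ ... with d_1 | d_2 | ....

rank_ℚ(R)=2; free=3−2=1
SNF(R) diag = [3, 9] → torsion [3, 9]

Answer: M ≅ ℤ^1 ⊕ ℤ/3 ⊕ ℤ/9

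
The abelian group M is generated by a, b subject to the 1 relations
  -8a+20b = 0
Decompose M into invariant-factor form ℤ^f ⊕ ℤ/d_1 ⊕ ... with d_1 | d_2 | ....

rank_ℚ(R)=1; free=2−1=1
SNF(R) diag = [4] → torsion [4]

Answer: M ≅ ℤ^1 ⊕ ℤ/4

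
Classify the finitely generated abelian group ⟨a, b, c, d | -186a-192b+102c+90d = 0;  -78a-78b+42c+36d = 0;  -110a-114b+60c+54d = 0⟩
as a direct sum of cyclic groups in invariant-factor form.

rank_ℚ(R)=3; free=4−3=1
SNF(R) diag = [2, 6, 18] → torsion [2, 6, 18]

Answer: M ≅ ℤ^1 ⊕ ℤ/2 ⊕ ℤ/6 ⊕ ℤ/18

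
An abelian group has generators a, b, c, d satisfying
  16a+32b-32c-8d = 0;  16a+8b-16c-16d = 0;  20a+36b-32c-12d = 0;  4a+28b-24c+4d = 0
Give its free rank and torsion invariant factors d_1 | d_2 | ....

rank_ℚ(R)=4; free=4−4=0
SNF(R) diag = [4, 8, 8, 8] → torsion [4, 8, 8, 8]

Answer: M ≅ ℤ/4 ⊕ ℤ/8 ⊕ ℤ/8 ⊕ ℤ/8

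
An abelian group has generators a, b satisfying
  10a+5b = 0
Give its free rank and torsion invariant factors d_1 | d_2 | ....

rank_ℚ(R)=1; free=2−1=1
SNF(R) diag = [5] → torsion [5]

Answer: M ≅ ℤ^1 ⊕ ℤ/5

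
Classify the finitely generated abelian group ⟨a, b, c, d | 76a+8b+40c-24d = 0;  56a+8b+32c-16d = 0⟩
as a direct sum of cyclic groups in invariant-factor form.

Answer: M ≅ ℤ^2 ⊕ ℤ/4 ⊕ ℤ/8

Derivation:
rank_ℚ(R)=2; free=4−2=2
SNF(R) diag = [4, 8] → torsion [4, 8]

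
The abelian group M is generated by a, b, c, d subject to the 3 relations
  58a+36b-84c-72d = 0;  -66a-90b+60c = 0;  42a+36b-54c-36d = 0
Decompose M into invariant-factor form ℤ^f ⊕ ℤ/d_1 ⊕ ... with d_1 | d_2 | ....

rank_ℚ(R)=3; free=4−3=1
SNF(R) diag = [2, 6, 18] → torsion [2, 6, 18]

Answer: M ≅ ℤ^1 ⊕ ℤ/2 ⊕ ℤ/6 ⊕ ℤ/18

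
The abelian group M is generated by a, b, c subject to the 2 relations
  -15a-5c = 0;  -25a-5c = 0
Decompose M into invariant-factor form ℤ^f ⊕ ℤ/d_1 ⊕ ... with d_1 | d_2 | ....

Answer: M ≅ ℤ^1 ⊕ ℤ/5 ⊕ ℤ/10

Derivation:
rank_ℚ(R)=2; free=3−2=1
SNF(R) diag = [5, 10] → torsion [5, 10]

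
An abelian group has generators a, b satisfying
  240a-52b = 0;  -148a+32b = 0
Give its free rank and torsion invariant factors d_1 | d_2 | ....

Answer: M ≅ ℤ/4 ⊕ ℤ/4

Derivation:
rank_ℚ(R)=2; free=2−2=0
SNF(R) diag = [4, 4] → torsion [4, 4]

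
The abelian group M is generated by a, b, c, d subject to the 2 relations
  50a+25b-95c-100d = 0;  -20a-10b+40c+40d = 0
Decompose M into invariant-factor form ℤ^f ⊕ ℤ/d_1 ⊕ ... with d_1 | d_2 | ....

Answer: M ≅ ℤ^2 ⊕ ℤ/5 ⊕ ℤ/10

Derivation:
rank_ℚ(R)=2; free=4−2=2
SNF(R) diag = [5, 10] → torsion [5, 10]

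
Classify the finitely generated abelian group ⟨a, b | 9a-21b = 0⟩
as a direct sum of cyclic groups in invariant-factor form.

Answer: M ≅ ℤ^1 ⊕ ℤ/3

Derivation:
rank_ℚ(R)=1; free=2−1=1
SNF(R) diag = [3] → torsion [3]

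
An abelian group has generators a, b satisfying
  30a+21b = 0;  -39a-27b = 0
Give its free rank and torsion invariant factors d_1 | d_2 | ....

rank_ℚ(R)=2; free=2−2=0
SNF(R) diag = [3, 3] → torsion [3, 3]

Answer: M ≅ ℤ/3 ⊕ ℤ/3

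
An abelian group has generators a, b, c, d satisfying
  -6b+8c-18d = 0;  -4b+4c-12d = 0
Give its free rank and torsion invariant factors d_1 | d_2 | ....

rank_ℚ(R)=2; free=4−2=2
SNF(R) diag = [2, 4] → torsion [2, 4]

Answer: M ≅ ℤ^2 ⊕ ℤ/2 ⊕ ℤ/4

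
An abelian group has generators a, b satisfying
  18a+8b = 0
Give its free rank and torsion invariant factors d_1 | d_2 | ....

rank_ℚ(R)=1; free=2−1=1
SNF(R) diag = [2] → torsion [2]

Answer: M ≅ ℤ^1 ⊕ ℤ/2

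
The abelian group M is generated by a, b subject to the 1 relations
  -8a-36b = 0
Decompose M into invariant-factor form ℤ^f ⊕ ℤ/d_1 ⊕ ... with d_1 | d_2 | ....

Answer: M ≅ ℤ^1 ⊕ ℤ/4

Derivation:
rank_ℚ(R)=1; free=2−1=1
SNF(R) diag = [4] → torsion [4]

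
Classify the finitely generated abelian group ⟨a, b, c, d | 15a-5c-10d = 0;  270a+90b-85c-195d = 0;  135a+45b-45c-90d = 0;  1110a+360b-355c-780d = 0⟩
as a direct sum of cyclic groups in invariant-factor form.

rank_ℚ(R)=4; free=4−4=0
SNF(R) diag = [5, 5, 15, 45] → torsion [5, 5, 15, 45]

Answer: M ≅ ℤ/5 ⊕ ℤ/5 ⊕ ℤ/15 ⊕ ℤ/45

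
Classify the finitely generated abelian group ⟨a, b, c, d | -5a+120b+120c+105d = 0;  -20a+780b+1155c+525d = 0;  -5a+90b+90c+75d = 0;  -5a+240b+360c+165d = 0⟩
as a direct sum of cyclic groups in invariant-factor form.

rank_ℚ(R)=4; free=4−4=0
SNF(R) diag = [5, 15, 30, 60] → torsion [5, 15, 30, 60]

Answer: M ≅ ℤ/5 ⊕ ℤ/15 ⊕ ℤ/30 ⊕ ℤ/60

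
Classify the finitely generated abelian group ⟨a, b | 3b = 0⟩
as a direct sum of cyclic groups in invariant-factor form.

rank_ℚ(R)=1; free=2−1=1
SNF(R) diag = [3] → torsion [3]

Answer: M ≅ ℤ^1 ⊕ ℤ/3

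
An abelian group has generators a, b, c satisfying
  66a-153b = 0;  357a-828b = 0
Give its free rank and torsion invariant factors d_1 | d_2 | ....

Answer: M ≅ ℤ^1 ⊕ ℤ/3 ⊕ ℤ/9

Derivation:
rank_ℚ(R)=2; free=3−2=1
SNF(R) diag = [3, 9] → torsion [3, 9]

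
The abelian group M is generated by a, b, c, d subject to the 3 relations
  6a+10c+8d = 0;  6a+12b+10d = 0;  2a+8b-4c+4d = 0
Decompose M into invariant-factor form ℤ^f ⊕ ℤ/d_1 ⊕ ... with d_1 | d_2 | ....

rank_ℚ(R)=3; free=4−3=1
SNF(R) diag = [2, 2, 2] → torsion [2, 2, 2]

Answer: M ≅ ℤ^1 ⊕ ℤ/2 ⊕ ℤ/2 ⊕ ℤ/2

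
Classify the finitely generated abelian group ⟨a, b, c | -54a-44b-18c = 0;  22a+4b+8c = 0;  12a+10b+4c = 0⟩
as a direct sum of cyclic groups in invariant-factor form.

rank_ℚ(R)=3; free=3−3=0
SNF(R) diag = [2, 2, 2] → torsion [2, 2, 2]

Answer: M ≅ ℤ/2 ⊕ ℤ/2 ⊕ ℤ/2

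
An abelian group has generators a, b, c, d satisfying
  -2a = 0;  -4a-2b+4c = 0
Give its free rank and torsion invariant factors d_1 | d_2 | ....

rank_ℚ(R)=2; free=4−2=2
SNF(R) diag = [2, 2] → torsion [2, 2]

Answer: M ≅ ℤ^2 ⊕ ℤ/2 ⊕ ℤ/2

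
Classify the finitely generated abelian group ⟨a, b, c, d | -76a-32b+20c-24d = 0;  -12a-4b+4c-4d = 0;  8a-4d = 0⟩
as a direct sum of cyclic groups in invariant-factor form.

rank_ℚ(R)=3; free=4−3=1
SNF(R) diag = [4, 4, 12] → torsion [4, 4, 12]

Answer: M ≅ ℤ^1 ⊕ ℤ/4 ⊕ ℤ/4 ⊕ ℤ/12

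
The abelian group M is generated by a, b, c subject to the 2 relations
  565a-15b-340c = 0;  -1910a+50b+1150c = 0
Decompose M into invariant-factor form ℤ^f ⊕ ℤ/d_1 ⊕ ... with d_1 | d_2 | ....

rank_ℚ(R)=2; free=3−2=1
SNF(R) diag = [5, 10] → torsion [5, 10]

Answer: M ≅ ℤ^1 ⊕ ℤ/5 ⊕ ℤ/10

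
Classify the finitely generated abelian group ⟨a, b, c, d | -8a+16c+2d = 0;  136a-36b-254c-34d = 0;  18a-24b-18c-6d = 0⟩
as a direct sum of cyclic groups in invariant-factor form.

rank_ℚ(R)=3; free=4−3=1
SNF(R) diag = [2, 6, 18] → torsion [2, 6, 18]

Answer: M ≅ ℤ^1 ⊕ ℤ/2 ⊕ ℤ/6 ⊕ ℤ/18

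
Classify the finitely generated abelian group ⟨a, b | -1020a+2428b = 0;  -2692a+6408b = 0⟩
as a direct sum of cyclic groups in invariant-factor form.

Answer: M ≅ ℤ/4 ⊕ ℤ/4

Derivation:
rank_ℚ(R)=2; free=2−2=0
SNF(R) diag = [4, 4] → torsion [4, 4]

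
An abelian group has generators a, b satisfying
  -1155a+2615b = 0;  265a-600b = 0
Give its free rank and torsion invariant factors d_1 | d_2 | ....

rank_ℚ(R)=2; free=2−2=0
SNF(R) diag = [5, 5] → torsion [5, 5]

Answer: M ≅ ℤ/5 ⊕ ℤ/5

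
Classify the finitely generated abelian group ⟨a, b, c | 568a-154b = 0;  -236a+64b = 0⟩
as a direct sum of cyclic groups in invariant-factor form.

rank_ℚ(R)=2; free=3−2=1
SNF(R) diag = [2, 4] → torsion [2, 4]

Answer: M ≅ ℤ^1 ⊕ ℤ/2 ⊕ ℤ/4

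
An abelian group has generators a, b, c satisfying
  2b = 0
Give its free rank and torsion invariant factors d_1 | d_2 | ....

rank_ℚ(R)=1; free=3−1=2
SNF(R) diag = [2] → torsion [2]

Answer: M ≅ ℤ^2 ⊕ ℤ/2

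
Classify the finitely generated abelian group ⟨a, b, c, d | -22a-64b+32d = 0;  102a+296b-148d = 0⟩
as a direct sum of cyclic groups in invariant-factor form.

Answer: M ≅ ℤ^2 ⊕ ℤ/2 ⊕ ℤ/4

Derivation:
rank_ℚ(R)=2; free=4−2=2
SNF(R) diag = [2, 4] → torsion [2, 4]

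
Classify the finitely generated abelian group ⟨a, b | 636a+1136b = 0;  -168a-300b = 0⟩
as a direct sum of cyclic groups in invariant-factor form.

rank_ℚ(R)=2; free=2−2=0
SNF(R) diag = [4, 12] → torsion [4, 12]

Answer: M ≅ ℤ/4 ⊕ ℤ/12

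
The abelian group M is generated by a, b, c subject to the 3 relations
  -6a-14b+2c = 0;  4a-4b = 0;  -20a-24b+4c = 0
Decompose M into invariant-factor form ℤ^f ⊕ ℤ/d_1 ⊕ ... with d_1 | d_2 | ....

rank_ℚ(R)=3; free=3−3=0
SNF(R) diag = [2, 4, 4] → torsion [2, 4, 4]

Answer: M ≅ ℤ/2 ⊕ ℤ/4 ⊕ ℤ/4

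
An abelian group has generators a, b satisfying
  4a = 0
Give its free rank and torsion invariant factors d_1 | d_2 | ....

rank_ℚ(R)=1; free=2−1=1
SNF(R) diag = [4] → torsion [4]

Answer: M ≅ ℤ^1 ⊕ ℤ/4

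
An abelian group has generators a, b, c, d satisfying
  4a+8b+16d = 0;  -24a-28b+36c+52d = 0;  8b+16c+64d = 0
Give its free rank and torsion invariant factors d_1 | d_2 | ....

rank_ℚ(R)=3; free=4−3=1
SNF(R) diag = [4, 4, 8] → torsion [4, 4, 8]

Answer: M ≅ ℤ^1 ⊕ ℤ/4 ⊕ ℤ/4 ⊕ ℤ/8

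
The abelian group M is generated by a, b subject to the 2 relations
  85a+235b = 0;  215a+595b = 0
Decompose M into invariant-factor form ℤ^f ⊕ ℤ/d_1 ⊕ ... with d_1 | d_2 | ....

Answer: M ≅ ℤ/5 ⊕ ℤ/10

Derivation:
rank_ℚ(R)=2; free=2−2=0
SNF(R) diag = [5, 10] → torsion [5, 10]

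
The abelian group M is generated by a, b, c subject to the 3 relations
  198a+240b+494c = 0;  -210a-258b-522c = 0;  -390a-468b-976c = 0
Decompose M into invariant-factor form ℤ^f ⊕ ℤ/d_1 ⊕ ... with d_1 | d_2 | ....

rank_ℚ(R)=3; free=3−3=0
SNF(R) diag = [2, 6, 18] → torsion [2, 6, 18]

Answer: M ≅ ℤ/2 ⊕ ℤ/6 ⊕ ℤ/18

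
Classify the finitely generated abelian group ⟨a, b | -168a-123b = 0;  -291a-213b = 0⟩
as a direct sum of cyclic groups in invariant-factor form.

rank_ℚ(R)=2; free=2−2=0
SNF(R) diag = [3, 3] → torsion [3, 3]

Answer: M ≅ ℤ/3 ⊕ ℤ/3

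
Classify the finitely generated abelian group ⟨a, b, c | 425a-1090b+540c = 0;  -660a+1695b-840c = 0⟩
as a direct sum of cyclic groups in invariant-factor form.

Answer: M ≅ ℤ^1 ⊕ ℤ/5 ⊕ ℤ/15

Derivation:
rank_ℚ(R)=2; free=3−2=1
SNF(R) diag = [5, 15] → torsion [5, 15]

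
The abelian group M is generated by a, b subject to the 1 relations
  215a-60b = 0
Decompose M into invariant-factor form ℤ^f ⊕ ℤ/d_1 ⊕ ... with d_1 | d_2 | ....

rank_ℚ(R)=1; free=2−1=1
SNF(R) diag = [5] → torsion [5]

Answer: M ≅ ℤ^1 ⊕ ℤ/5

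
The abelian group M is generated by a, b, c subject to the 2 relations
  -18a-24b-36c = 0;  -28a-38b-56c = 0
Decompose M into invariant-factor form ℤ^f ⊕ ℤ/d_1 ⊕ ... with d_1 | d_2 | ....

Answer: M ≅ ℤ^1 ⊕ ℤ/2 ⊕ ℤ/6

Derivation:
rank_ℚ(R)=2; free=3−2=1
SNF(R) diag = [2, 6] → torsion [2, 6]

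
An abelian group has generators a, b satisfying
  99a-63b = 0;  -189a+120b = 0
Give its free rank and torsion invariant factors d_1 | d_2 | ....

rank_ℚ(R)=2; free=2−2=0
SNF(R) diag = [3, 9] → torsion [3, 9]

Answer: M ≅ ℤ/3 ⊕ ℤ/9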